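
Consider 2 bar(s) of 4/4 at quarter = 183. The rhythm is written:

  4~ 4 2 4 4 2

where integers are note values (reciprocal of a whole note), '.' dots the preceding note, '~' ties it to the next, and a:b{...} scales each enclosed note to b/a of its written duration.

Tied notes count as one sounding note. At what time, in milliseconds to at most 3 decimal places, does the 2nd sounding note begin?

1. 0.0ms @ 0 + 655.738ms (2)
2. 655.738ms @ 2 + 655.738ms (2)
3. 1311.475ms @ 4 + 327.869ms (1)
4. 1639.344ms @ 5 + 327.869ms (1)
5. 1967.213ms @ 6 + 655.738ms (2)

note 2 onset = 2b = 655.738ms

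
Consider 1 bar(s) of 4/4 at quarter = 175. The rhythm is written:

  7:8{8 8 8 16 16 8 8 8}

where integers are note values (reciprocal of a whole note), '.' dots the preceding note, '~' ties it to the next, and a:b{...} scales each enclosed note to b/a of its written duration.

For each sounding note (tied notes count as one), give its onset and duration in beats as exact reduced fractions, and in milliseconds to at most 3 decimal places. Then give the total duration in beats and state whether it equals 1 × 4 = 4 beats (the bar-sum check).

1) 0.0ms=0b +195.918ms=4/7b
2) 195.918ms=4/7b +195.918ms=4/7b
3) 391.837ms=8/7b +195.918ms=4/7b
4) 587.755ms=12/7b +97.959ms=2/7b
5) 685.714ms=2b +97.959ms=2/7b
6) 783.673ms=16/7b +195.918ms=4/7b
7) 979.592ms=20/7b +195.918ms=4/7b
8) 1175.51ms=24/7b +195.918ms=4/7b
Σ=4b of 4 (175bpm 4/4) — PASS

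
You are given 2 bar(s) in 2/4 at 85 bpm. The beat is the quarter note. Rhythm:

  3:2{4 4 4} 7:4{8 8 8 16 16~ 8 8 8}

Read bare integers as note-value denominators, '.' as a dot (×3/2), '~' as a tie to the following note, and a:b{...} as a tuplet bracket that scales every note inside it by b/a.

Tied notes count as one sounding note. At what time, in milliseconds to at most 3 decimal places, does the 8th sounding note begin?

1. 0.0ms @ 0 + 470.588ms (2/3)
2. 470.588ms @ 2/3 + 470.588ms (2/3)
3. 941.176ms @ 4/3 + 470.588ms (2/3)
4. 1411.765ms @ 2 + 201.681ms (2/7)
5. 1613.445ms @ 16/7 + 201.681ms (2/7)
6. 1815.126ms @ 18/7 + 201.681ms (2/7)
7. 2016.807ms @ 20/7 + 100.84ms (1/7)
8. 2117.647ms @ 3 + 302.521ms (3/7)
9. 2420.168ms @ 24/7 + 201.681ms (2/7)
10. 2621.849ms @ 26/7 + 201.681ms (2/7)

note 8 onset = 3b = 2117.647ms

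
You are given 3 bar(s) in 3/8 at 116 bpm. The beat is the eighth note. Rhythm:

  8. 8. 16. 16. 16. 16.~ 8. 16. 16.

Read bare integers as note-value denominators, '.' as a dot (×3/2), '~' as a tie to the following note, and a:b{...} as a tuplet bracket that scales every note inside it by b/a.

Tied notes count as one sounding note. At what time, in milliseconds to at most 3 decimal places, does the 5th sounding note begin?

note 5 onset = 9/2b = 2327.586ms

1. 0.0ms @ 0 + 775.862ms (3/2)
2. 775.862ms @ 3/2 + 775.862ms (3/2)
3. 1551.724ms @ 3 + 387.931ms (3/4)
4. 1939.655ms @ 15/4 + 387.931ms (3/4)
5. 2327.586ms @ 9/2 + 387.931ms (3/4)
6. 2715.517ms @ 21/4 + 1163.793ms (9/4)
7. 3879.31ms @ 15/2 + 387.931ms (3/4)
8. 4267.241ms @ 33/4 + 387.931ms (3/4)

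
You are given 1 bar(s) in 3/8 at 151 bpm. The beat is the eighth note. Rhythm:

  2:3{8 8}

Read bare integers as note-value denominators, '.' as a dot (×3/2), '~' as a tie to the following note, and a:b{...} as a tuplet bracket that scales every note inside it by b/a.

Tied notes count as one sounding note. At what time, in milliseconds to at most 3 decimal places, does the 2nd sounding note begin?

note 2 onset = 3/2b = 596.026ms

1. 0.0ms @ 0 + 596.026ms (3/2)
2. 596.026ms @ 3/2 + 596.026ms (3/2)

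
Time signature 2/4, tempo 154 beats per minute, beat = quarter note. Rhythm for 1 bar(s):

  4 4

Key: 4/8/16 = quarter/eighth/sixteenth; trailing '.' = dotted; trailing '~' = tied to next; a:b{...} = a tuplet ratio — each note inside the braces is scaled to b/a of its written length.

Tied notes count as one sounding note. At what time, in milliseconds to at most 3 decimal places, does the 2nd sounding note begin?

note 2 onset = 1b = 389.61ms

1. 0.0ms @ 0 + 389.61ms (1)
2. 389.61ms @ 1 + 389.61ms (1)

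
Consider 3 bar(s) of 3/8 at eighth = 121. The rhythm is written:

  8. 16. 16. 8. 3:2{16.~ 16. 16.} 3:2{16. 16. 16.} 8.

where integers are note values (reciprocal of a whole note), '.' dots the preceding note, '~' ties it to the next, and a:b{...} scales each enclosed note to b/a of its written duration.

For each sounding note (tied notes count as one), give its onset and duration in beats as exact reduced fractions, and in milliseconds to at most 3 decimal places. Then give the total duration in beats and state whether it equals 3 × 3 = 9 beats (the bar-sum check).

1) 0.0ms=0b +743.802ms=3/2b
2) 743.802ms=3/2b +371.901ms=3/4b
3) 1115.702ms=9/4b +371.901ms=3/4b
4) 1487.603ms=3b +743.802ms=3/2b
5) 2231.405ms=9/2b +495.868ms=1b
6) 2727.273ms=11/2b +247.934ms=1/2b
7) 2975.207ms=6b +247.934ms=1/2b
8) 3223.14ms=13/2b +247.934ms=1/2b
9) 3471.074ms=7b +247.934ms=1/2b
10) 3719.008ms=15/2b +743.802ms=3/2b
Σ=9b of 9 (121bpm 3/8) — PASS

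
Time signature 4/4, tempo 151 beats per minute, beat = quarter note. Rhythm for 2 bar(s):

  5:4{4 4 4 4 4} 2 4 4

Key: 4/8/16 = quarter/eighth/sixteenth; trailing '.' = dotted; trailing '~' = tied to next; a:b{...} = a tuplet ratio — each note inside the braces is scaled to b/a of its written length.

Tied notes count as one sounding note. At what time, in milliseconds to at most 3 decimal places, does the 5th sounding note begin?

1. 0.0ms @ 0 + 317.881ms (4/5)
2. 317.881ms @ 4/5 + 317.881ms (4/5)
3. 635.762ms @ 8/5 + 317.881ms (4/5)
4. 953.642ms @ 12/5 + 317.881ms (4/5)
5. 1271.523ms @ 16/5 + 317.881ms (4/5)
6. 1589.404ms @ 4 + 794.702ms (2)
7. 2384.106ms @ 6 + 397.351ms (1)
8. 2781.457ms @ 7 + 397.351ms (1)

note 5 onset = 16/5b = 1271.523ms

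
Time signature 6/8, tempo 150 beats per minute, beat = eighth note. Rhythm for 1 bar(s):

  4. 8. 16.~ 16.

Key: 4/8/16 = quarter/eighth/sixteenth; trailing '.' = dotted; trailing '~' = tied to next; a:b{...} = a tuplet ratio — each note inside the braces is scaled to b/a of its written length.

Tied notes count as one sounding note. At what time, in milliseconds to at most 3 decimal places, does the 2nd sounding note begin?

note 2 onset = 3b = 1200.0ms

1. 0.0ms @ 0 + 1200.0ms (3)
2. 1200.0ms @ 3 + 600.0ms (3/2)
3. 1800.0ms @ 9/2 + 600.0ms (3/2)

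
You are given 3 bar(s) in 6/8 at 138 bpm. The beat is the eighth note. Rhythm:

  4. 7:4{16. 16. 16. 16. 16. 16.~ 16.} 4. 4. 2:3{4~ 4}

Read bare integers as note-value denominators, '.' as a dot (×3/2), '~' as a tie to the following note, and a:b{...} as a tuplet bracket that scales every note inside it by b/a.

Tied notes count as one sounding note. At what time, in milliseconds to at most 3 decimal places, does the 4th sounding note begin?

note 4 onset = 27/7b = 1677.019ms

1. 0.0ms @ 0 + 1304.348ms (3)
2. 1304.348ms @ 3 + 186.335ms (3/7)
3. 1490.683ms @ 24/7 + 186.335ms (3/7)
4. 1677.019ms @ 27/7 + 186.335ms (3/7)
5. 1863.354ms @ 30/7 + 186.335ms (3/7)
6. 2049.689ms @ 33/7 + 186.335ms (3/7)
7. 2236.025ms @ 36/7 + 372.671ms (6/7)
8. 2608.696ms @ 6 + 1304.348ms (3)
9. 3913.043ms @ 9 + 1304.348ms (3)
10. 5217.391ms @ 12 + 2608.696ms (6)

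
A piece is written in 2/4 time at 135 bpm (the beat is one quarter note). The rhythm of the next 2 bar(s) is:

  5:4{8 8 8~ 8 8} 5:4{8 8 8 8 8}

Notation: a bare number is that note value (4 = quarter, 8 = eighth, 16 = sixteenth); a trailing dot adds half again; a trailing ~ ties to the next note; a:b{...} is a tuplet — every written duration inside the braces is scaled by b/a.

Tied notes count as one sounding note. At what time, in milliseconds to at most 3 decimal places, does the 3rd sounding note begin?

1. 0.0ms @ 0 + 177.778ms (2/5)
2. 177.778ms @ 2/5 + 177.778ms (2/5)
3. 355.556ms @ 4/5 + 355.556ms (4/5)
4. 711.111ms @ 8/5 + 177.778ms (2/5)
5. 888.889ms @ 2 + 177.778ms (2/5)
6. 1066.667ms @ 12/5 + 177.778ms (2/5)
7. 1244.444ms @ 14/5 + 177.778ms (2/5)
8. 1422.222ms @ 16/5 + 177.778ms (2/5)
9. 1600.0ms @ 18/5 + 177.778ms (2/5)

note 3 onset = 4/5b = 355.556ms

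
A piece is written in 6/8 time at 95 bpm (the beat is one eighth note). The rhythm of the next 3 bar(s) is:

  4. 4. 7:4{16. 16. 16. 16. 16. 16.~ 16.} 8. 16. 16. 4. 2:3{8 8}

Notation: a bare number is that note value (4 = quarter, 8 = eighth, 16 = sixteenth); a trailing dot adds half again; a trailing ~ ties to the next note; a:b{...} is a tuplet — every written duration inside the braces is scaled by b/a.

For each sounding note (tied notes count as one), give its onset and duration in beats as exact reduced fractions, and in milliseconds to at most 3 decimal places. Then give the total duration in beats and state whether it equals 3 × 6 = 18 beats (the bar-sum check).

1) 0.0ms=0b +1894.737ms=3b
2) 1894.737ms=3b +1894.737ms=3b
3) 3789.474ms=6b +270.677ms=3/7b
4) 4060.15ms=45/7b +270.677ms=3/7b
5) 4330.827ms=48/7b +270.677ms=3/7b
6) 4601.504ms=51/7b +270.677ms=3/7b
7) 4872.18ms=54/7b +270.677ms=3/7b
8) 5142.857ms=57/7b +541.353ms=6/7b
9) 5684.211ms=9b +947.368ms=3/2b
10) 6631.579ms=21/2b +473.684ms=3/4b
11) 7105.263ms=45/4b +473.684ms=3/4b
12) 7578.947ms=12b +1894.737ms=3b
13) 9473.684ms=15b +947.368ms=3/2b
14) 10421.053ms=33/2b +947.368ms=3/2b
Σ=18b of 18 (95bpm 6/8) — PASS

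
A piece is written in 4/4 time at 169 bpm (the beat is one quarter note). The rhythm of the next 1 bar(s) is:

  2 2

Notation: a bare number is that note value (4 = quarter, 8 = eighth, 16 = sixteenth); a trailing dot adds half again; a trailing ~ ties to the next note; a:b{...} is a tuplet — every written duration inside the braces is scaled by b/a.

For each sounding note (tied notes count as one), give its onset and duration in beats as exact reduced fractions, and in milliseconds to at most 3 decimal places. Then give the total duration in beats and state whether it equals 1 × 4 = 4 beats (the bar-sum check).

1) 0.0ms=0b +710.059ms=2b
2) 710.059ms=2b +710.059ms=2b
Σ=4b of 4 (169bpm 4/4) — PASS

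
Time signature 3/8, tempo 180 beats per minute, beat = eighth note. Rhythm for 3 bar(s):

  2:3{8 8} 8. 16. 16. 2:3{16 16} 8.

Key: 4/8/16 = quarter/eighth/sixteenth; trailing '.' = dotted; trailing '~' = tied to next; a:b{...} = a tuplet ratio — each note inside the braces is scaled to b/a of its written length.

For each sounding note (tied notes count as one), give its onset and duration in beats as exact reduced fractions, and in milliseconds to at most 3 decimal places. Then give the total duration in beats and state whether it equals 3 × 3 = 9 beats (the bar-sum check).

1) 0.0ms=0b +500.0ms=3/2b
2) 500.0ms=3/2b +500.0ms=3/2b
3) 1000.0ms=3b +500.0ms=3/2b
4) 1500.0ms=9/2b +250.0ms=3/4b
5) 1750.0ms=21/4b +250.0ms=3/4b
6) 2000.0ms=6b +250.0ms=3/4b
7) 2250.0ms=27/4b +250.0ms=3/4b
8) 2500.0ms=15/2b +500.0ms=3/2b
Σ=9b of 9 (180bpm 3/8) — PASS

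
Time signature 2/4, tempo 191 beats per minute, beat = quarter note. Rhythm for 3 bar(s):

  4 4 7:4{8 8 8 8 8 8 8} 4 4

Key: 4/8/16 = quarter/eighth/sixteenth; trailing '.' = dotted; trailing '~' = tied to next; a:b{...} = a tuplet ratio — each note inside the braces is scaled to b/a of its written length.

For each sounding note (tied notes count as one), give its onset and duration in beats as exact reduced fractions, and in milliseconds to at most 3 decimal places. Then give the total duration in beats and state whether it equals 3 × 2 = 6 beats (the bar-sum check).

1) 0.0ms=0b +314.136ms=1b
2) 314.136ms=1b +314.136ms=1b
3) 628.272ms=2b +89.753ms=2/7b
4) 718.025ms=16/7b +89.753ms=2/7b
5) 807.779ms=18/7b +89.753ms=2/7b
6) 897.532ms=20/7b +89.753ms=2/7b
7) 987.285ms=22/7b +89.753ms=2/7b
8) 1077.038ms=24/7b +89.753ms=2/7b
9) 1166.791ms=26/7b +89.753ms=2/7b
10) 1256.545ms=4b +314.136ms=1b
11) 1570.681ms=5b +314.136ms=1b
Σ=6b of 6 (191bpm 2/4) — PASS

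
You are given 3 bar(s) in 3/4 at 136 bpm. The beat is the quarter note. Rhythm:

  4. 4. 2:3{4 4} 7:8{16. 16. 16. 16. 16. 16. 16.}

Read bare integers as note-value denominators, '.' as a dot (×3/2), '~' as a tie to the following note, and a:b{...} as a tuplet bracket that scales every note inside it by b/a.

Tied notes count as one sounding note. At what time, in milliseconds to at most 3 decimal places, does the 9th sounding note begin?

note 9 onset = 54/7b = 3403.361ms

1. 0.0ms @ 0 + 661.765ms (3/2)
2. 661.765ms @ 3/2 + 661.765ms (3/2)
3. 1323.529ms @ 3 + 661.765ms (3/2)
4. 1985.294ms @ 9/2 + 661.765ms (3/2)
5. 2647.059ms @ 6 + 189.076ms (3/7)
6. 2836.134ms @ 45/7 + 189.076ms (3/7)
7. 3025.21ms @ 48/7 + 189.076ms (3/7)
8. 3214.286ms @ 51/7 + 189.076ms (3/7)
9. 3403.361ms @ 54/7 + 189.076ms (3/7)
10. 3592.437ms @ 57/7 + 189.076ms (3/7)
11. 3781.513ms @ 60/7 + 189.076ms (3/7)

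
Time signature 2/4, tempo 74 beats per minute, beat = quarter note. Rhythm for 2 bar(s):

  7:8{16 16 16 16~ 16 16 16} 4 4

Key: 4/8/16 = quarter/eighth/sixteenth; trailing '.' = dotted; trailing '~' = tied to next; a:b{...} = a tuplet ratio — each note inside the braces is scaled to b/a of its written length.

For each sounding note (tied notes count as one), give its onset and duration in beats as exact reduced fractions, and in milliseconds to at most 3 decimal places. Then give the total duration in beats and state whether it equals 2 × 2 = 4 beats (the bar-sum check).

1) 0.0ms=0b +231.66ms=2/7b
2) 231.66ms=2/7b +231.66ms=2/7b
3) 463.32ms=4/7b +231.66ms=2/7b
4) 694.981ms=6/7b +463.32ms=4/7b
5) 1158.301ms=10/7b +231.66ms=2/7b
6) 1389.961ms=12/7b +231.66ms=2/7b
7) 1621.622ms=2b +810.811ms=1b
8) 2432.432ms=3b +810.811ms=1b
Σ=4b of 4 (74bpm 2/4) — PASS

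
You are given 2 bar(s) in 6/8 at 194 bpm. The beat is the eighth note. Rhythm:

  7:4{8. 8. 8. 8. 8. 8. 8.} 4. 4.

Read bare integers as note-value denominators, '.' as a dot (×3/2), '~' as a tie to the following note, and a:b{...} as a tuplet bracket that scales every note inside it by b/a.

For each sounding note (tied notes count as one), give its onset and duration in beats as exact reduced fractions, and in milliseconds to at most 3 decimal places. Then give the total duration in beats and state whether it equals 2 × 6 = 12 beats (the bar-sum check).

1) 0.0ms=0b +265.096ms=6/7b
2) 265.096ms=6/7b +265.096ms=6/7b
3) 530.191ms=12/7b +265.096ms=6/7b
4) 795.287ms=18/7b +265.096ms=6/7b
5) 1060.383ms=24/7b +265.096ms=6/7b
6) 1325.479ms=30/7b +265.096ms=6/7b
7) 1590.574ms=36/7b +265.096ms=6/7b
8) 1855.67ms=6b +927.835ms=3b
9) 2783.505ms=9b +927.835ms=3b
Σ=12b of 12 (194bpm 6/8) — PASS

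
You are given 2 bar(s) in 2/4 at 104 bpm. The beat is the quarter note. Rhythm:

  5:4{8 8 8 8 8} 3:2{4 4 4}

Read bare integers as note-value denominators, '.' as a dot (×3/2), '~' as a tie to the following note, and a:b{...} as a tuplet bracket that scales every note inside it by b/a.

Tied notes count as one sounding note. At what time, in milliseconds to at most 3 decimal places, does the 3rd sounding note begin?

note 3 onset = 4/5b = 461.538ms

1. 0.0ms @ 0 + 230.769ms (2/5)
2. 230.769ms @ 2/5 + 230.769ms (2/5)
3. 461.538ms @ 4/5 + 230.769ms (2/5)
4. 692.308ms @ 6/5 + 230.769ms (2/5)
5. 923.077ms @ 8/5 + 230.769ms (2/5)
6. 1153.846ms @ 2 + 384.615ms (2/3)
7. 1538.462ms @ 8/3 + 384.615ms (2/3)
8. 1923.077ms @ 10/3 + 384.615ms (2/3)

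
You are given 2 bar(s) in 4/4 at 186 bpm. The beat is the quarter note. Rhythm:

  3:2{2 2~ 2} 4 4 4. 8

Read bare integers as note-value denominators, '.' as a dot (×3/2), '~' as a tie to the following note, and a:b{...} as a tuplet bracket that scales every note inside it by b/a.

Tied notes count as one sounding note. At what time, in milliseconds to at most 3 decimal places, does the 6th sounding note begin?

note 6 onset = 15/2b = 2419.355ms

1. 0.0ms @ 0 + 430.108ms (4/3)
2. 430.108ms @ 4/3 + 860.215ms (8/3)
3. 1290.323ms @ 4 + 322.581ms (1)
4. 1612.903ms @ 5 + 322.581ms (1)
5. 1935.484ms @ 6 + 483.871ms (3/2)
6. 2419.355ms @ 15/2 + 161.29ms (1/2)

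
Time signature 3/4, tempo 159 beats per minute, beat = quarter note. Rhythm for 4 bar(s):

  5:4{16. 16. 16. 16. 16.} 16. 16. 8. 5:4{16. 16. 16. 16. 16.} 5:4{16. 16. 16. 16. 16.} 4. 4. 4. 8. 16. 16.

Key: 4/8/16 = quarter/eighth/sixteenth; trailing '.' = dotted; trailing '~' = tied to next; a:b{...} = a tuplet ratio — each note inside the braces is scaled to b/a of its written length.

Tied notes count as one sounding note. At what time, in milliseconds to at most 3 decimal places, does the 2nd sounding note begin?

note 2 onset = 3/10b = 113.208ms

1. 0.0ms @ 0 + 113.208ms (3/10)
2. 113.208ms @ 3/10 + 113.208ms (3/10)
3. 226.415ms @ 3/5 + 113.208ms (3/10)
4. 339.623ms @ 9/10 + 113.208ms (3/10)
5. 452.83ms @ 6/5 + 113.208ms (3/10)
6. 566.038ms @ 3/2 + 141.509ms (3/8)
7. 707.547ms @ 15/8 + 141.509ms (3/8)
8. 849.057ms @ 9/4 + 283.019ms (3/4)
9. 1132.075ms @ 3 + 113.208ms (3/10)
10. 1245.283ms @ 33/10 + 113.208ms (3/10)
11. 1358.491ms @ 18/5 + 113.208ms (3/10)
12. 1471.698ms @ 39/10 + 113.208ms (3/10)
13. 1584.906ms @ 21/5 + 113.208ms (3/10)
14. 1698.113ms @ 9/2 + 113.208ms (3/10)
15. 1811.321ms @ 24/5 + 113.208ms (3/10)
16. 1924.528ms @ 51/10 + 113.208ms (3/10)
17. 2037.736ms @ 27/5 + 113.208ms (3/10)
18. 2150.943ms @ 57/10 + 113.208ms (3/10)
19. 2264.151ms @ 6 + 566.038ms (3/2)
20. 2830.189ms @ 15/2 + 566.038ms (3/2)
21. 3396.226ms @ 9 + 566.038ms (3/2)
22. 3962.264ms @ 21/2 + 283.019ms (3/4)
23. 4245.283ms @ 45/4 + 141.509ms (3/8)
24. 4386.792ms @ 93/8 + 141.509ms (3/8)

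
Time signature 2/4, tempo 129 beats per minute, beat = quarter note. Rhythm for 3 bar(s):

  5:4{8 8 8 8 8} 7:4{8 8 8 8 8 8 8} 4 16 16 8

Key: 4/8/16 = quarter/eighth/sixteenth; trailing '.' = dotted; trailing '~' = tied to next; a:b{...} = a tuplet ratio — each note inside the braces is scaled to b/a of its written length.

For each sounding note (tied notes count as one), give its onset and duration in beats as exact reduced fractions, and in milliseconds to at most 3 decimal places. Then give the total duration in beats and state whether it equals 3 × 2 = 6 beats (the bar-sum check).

1) 0.0ms=0b +186.047ms=2/5b
2) 186.047ms=2/5b +186.047ms=2/5b
3) 372.093ms=4/5b +186.047ms=2/5b
4) 558.14ms=6/5b +186.047ms=2/5b
5) 744.186ms=8/5b +186.047ms=2/5b
6) 930.233ms=2b +132.89ms=2/7b
7) 1063.123ms=16/7b +132.89ms=2/7b
8) 1196.013ms=18/7b +132.89ms=2/7b
9) 1328.904ms=20/7b +132.89ms=2/7b
10) 1461.794ms=22/7b +132.89ms=2/7b
11) 1594.684ms=24/7b +132.89ms=2/7b
12) 1727.575ms=26/7b +132.89ms=2/7b
13) 1860.465ms=4b +465.116ms=1b
14) 2325.581ms=5b +116.279ms=1/4b
15) 2441.86ms=21/4b +116.279ms=1/4b
16) 2558.14ms=11/2b +232.558ms=1/2b
Σ=6b of 6 (129bpm 2/4) — PASS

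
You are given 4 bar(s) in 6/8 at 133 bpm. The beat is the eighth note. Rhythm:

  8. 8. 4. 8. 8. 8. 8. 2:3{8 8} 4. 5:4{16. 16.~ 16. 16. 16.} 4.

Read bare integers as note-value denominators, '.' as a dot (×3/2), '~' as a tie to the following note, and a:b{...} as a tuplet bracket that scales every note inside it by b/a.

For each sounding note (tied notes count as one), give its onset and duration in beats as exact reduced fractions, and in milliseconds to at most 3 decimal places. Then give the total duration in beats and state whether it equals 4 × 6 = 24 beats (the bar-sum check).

1) 0.0ms=0b +676.692ms=3/2b
2) 676.692ms=3/2b +676.692ms=3/2b
3) 1353.383ms=3b +1353.383ms=3b
4) 2706.767ms=6b +676.692ms=3/2b
5) 3383.459ms=15/2b +676.692ms=3/2b
6) 4060.15ms=9b +676.692ms=3/2b
7) 4736.842ms=21/2b +676.692ms=3/2b
8) 5413.534ms=12b +676.692ms=3/2b
9) 6090.226ms=27/2b +676.692ms=3/2b
10) 6766.917ms=15b +1353.383ms=3b
11) 8120.301ms=18b +270.677ms=3/5b
12) 8390.977ms=93/5b +541.353ms=6/5b
13) 8932.331ms=99/5b +270.677ms=3/5b
14) 9203.008ms=102/5b +270.677ms=3/5b
15) 9473.684ms=21b +1353.383ms=3b
Σ=24b of 24 (133bpm 6/8) — PASS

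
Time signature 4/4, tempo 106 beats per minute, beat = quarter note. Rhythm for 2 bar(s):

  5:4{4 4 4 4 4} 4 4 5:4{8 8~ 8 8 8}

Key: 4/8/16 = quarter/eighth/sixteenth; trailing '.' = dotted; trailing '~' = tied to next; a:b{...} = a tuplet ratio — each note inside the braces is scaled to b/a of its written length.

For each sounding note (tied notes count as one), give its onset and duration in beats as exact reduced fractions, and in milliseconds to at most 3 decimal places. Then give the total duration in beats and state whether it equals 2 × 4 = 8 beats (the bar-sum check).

1) 0.0ms=0b +452.83ms=4/5b
2) 452.83ms=4/5b +452.83ms=4/5b
3) 905.66ms=8/5b +452.83ms=4/5b
4) 1358.491ms=12/5b +452.83ms=4/5b
5) 1811.321ms=16/5b +452.83ms=4/5b
6) 2264.151ms=4b +566.038ms=1b
7) 2830.189ms=5b +566.038ms=1b
8) 3396.226ms=6b +226.415ms=2/5b
9) 3622.642ms=32/5b +452.83ms=4/5b
10) 4075.472ms=36/5b +226.415ms=2/5b
11) 4301.887ms=38/5b +226.415ms=2/5b
Σ=8b of 8 (106bpm 4/4) — PASS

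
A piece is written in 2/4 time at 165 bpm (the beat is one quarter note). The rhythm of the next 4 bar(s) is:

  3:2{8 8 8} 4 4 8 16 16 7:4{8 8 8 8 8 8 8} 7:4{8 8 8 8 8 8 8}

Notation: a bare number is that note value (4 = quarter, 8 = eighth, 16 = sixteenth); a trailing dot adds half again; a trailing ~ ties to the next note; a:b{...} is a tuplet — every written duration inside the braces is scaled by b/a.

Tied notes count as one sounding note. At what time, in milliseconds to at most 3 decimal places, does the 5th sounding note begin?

note 5 onset = 2b = 727.273ms

1. 0.0ms @ 0 + 121.212ms (1/3)
2. 121.212ms @ 1/3 + 121.212ms (1/3)
3. 242.424ms @ 2/3 + 121.212ms (1/3)
4. 363.636ms @ 1 + 363.636ms (1)
5. 727.273ms @ 2 + 363.636ms (1)
6. 1090.909ms @ 3 + 181.818ms (1/2)
7. 1272.727ms @ 7/2 + 90.909ms (1/4)
8. 1363.636ms @ 15/4 + 90.909ms (1/4)
9. 1454.545ms @ 4 + 103.896ms (2/7)
10. 1558.442ms @ 30/7 + 103.896ms (2/7)
11. 1662.338ms @ 32/7 + 103.896ms (2/7)
12. 1766.234ms @ 34/7 + 103.896ms (2/7)
13. 1870.13ms @ 36/7 + 103.896ms (2/7)
14. 1974.026ms @ 38/7 + 103.896ms (2/7)
15. 2077.922ms @ 40/7 + 103.896ms (2/7)
16. 2181.818ms @ 6 + 103.896ms (2/7)
17. 2285.714ms @ 44/7 + 103.896ms (2/7)
18. 2389.61ms @ 46/7 + 103.896ms (2/7)
19. 2493.506ms @ 48/7 + 103.896ms (2/7)
20. 2597.403ms @ 50/7 + 103.896ms (2/7)
21. 2701.299ms @ 52/7 + 103.896ms (2/7)
22. 2805.195ms @ 54/7 + 103.896ms (2/7)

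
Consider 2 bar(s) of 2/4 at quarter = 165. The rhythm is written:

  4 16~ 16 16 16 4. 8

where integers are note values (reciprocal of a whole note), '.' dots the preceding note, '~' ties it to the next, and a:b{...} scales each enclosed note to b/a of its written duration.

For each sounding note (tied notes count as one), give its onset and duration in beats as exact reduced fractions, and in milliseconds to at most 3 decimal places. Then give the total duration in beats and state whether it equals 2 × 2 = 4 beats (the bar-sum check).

1) 0.0ms=0b +363.636ms=1b
2) 363.636ms=1b +181.818ms=1/2b
3) 545.455ms=3/2b +90.909ms=1/4b
4) 636.364ms=7/4b +90.909ms=1/4b
5) 727.273ms=2b +545.455ms=3/2b
6) 1272.727ms=7/2b +181.818ms=1/2b
Σ=4b of 4 (165bpm 2/4) — PASS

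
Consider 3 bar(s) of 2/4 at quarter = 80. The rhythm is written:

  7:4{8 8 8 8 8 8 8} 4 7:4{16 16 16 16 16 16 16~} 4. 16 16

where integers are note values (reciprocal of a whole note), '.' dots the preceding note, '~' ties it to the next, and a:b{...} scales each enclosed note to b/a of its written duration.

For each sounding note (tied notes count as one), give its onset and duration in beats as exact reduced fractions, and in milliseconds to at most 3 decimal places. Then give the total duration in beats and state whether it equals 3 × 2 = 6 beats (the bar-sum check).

1) 0.0ms=0b +214.286ms=2/7b
2) 214.286ms=2/7b +214.286ms=2/7b
3) 428.571ms=4/7b +214.286ms=2/7b
4) 642.857ms=6/7b +214.286ms=2/7b
5) 857.143ms=8/7b +214.286ms=2/7b
6) 1071.429ms=10/7b +214.286ms=2/7b
7) 1285.714ms=12/7b +214.286ms=2/7b
8) 1500.0ms=2b +750.0ms=1b
9) 2250.0ms=3b +107.143ms=1/7b
10) 2357.143ms=22/7b +107.143ms=1/7b
11) 2464.286ms=23/7b +107.143ms=1/7b
12) 2571.429ms=24/7b +107.143ms=1/7b
13) 2678.571ms=25/7b +107.143ms=1/7b
14) 2785.714ms=26/7b +107.143ms=1/7b
15) 2892.857ms=27/7b +1232.143ms=23/14b
16) 4125.0ms=11/2b +187.5ms=1/4b
17) 4312.5ms=23/4b +187.5ms=1/4b
Σ=6b of 6 (80bpm 2/4) — PASS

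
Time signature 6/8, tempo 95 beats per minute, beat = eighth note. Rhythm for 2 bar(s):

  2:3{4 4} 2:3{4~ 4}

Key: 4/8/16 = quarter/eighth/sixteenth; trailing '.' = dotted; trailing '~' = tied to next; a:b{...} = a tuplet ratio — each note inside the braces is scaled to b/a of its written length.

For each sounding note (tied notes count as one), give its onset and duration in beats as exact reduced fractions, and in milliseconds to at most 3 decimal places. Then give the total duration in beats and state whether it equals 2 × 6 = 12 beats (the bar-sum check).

1) 0.0ms=0b +1894.737ms=3b
2) 1894.737ms=3b +1894.737ms=3b
3) 3789.474ms=6b +3789.474ms=6b
Σ=12b of 12 (95bpm 6/8) — PASS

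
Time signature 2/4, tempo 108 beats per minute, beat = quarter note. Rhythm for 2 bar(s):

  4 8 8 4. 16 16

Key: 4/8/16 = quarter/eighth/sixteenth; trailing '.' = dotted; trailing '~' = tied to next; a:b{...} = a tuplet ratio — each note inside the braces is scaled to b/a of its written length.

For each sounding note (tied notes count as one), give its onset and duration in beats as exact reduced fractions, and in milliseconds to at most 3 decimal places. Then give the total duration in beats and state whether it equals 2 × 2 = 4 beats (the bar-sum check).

1) 0.0ms=0b +555.556ms=1b
2) 555.556ms=1b +277.778ms=1/2b
3) 833.333ms=3/2b +277.778ms=1/2b
4) 1111.111ms=2b +833.333ms=3/2b
5) 1944.444ms=7/2b +138.889ms=1/4b
6) 2083.333ms=15/4b +138.889ms=1/4b
Σ=4b of 4 (108bpm 2/4) — PASS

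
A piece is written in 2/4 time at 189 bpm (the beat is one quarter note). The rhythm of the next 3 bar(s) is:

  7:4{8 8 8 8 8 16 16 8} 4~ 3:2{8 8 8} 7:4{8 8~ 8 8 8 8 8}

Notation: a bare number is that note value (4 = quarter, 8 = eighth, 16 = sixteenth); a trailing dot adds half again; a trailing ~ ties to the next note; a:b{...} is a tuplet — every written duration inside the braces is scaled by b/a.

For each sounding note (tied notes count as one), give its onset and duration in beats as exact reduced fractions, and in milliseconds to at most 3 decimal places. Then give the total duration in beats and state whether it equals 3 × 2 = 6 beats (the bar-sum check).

1) 0.0ms=0b +90.703ms=2/7b
2) 90.703ms=2/7b +90.703ms=2/7b
3) 181.406ms=4/7b +90.703ms=2/7b
4) 272.109ms=6/7b +90.703ms=2/7b
5) 362.812ms=8/7b +90.703ms=2/7b
6) 453.515ms=10/7b +45.351ms=1/7b
7) 498.866ms=11/7b +45.351ms=1/7b
8) 544.218ms=12/7b +90.703ms=2/7b
9) 634.921ms=2b +423.28ms=4/3b
10) 1058.201ms=10/3b +105.82ms=1/3b
11) 1164.021ms=11/3b +105.82ms=1/3b
12) 1269.841ms=4b +90.703ms=2/7b
13) 1360.544ms=30/7b +181.406ms=4/7b
14) 1541.95ms=34/7b +90.703ms=2/7b
15) 1632.653ms=36/7b +90.703ms=2/7b
16) 1723.356ms=38/7b +90.703ms=2/7b
17) 1814.059ms=40/7b +90.703ms=2/7b
Σ=6b of 6 (189bpm 2/4) — PASS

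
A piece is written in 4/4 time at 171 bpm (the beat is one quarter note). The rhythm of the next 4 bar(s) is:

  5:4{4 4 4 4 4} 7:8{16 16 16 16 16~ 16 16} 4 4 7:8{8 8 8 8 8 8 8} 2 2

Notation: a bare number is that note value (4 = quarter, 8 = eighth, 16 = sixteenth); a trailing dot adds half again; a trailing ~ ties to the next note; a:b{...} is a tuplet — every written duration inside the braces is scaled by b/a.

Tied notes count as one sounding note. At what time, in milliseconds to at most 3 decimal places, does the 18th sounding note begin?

1. 0.0ms @ 0 + 280.702ms (4/5)
2. 280.702ms @ 4/5 + 280.702ms (4/5)
3. 561.404ms @ 8/5 + 280.702ms (4/5)
4. 842.105ms @ 12/5 + 280.702ms (4/5)
5. 1122.807ms @ 16/5 + 280.702ms (4/5)
6. 1403.509ms @ 4 + 100.251ms (2/7)
7. 1503.759ms @ 30/7 + 100.251ms (2/7)
8. 1604.01ms @ 32/7 + 100.251ms (2/7)
9. 1704.261ms @ 34/7 + 100.251ms (2/7)
10. 1804.511ms @ 36/7 + 200.501ms (4/7)
11. 2005.013ms @ 40/7 + 100.251ms (2/7)
12. 2105.263ms @ 6 + 350.877ms (1)
13. 2456.14ms @ 7 + 350.877ms (1)
14. 2807.018ms @ 8 + 200.501ms (4/7)
15. 3007.519ms @ 60/7 + 200.501ms (4/7)
16. 3208.02ms @ 64/7 + 200.501ms (4/7)
17. 3408.521ms @ 68/7 + 200.501ms (4/7)
18. 3609.023ms @ 72/7 + 200.501ms (4/7)
19. 3809.524ms @ 76/7 + 200.501ms (4/7)
20. 4010.025ms @ 80/7 + 200.501ms (4/7)
21. 4210.526ms @ 12 + 701.754ms (2)
22. 4912.281ms @ 14 + 701.754ms (2)

note 18 onset = 72/7b = 3609.023ms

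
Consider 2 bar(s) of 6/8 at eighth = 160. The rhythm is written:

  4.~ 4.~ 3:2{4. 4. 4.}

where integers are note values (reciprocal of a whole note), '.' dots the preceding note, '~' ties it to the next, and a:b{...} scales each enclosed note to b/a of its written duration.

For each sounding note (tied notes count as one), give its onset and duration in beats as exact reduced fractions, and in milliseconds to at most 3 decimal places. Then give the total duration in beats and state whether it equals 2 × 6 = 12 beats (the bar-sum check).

1) 0.0ms=0b +3000.0ms=8b
2) 3000.0ms=8b +750.0ms=2b
3) 3750.0ms=10b +750.0ms=2b
Σ=12b of 12 (160bpm 6/8) — PASS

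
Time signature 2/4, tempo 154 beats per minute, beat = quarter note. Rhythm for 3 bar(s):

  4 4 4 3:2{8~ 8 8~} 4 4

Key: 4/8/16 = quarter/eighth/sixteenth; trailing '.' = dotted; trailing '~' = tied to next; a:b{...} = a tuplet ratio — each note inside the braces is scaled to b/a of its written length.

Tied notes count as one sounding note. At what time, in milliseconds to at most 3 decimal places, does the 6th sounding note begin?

1. 0.0ms @ 0 + 389.61ms (1)
2. 389.61ms @ 1 + 389.61ms (1)
3. 779.221ms @ 2 + 389.61ms (1)
4. 1168.831ms @ 3 + 259.74ms (2/3)
5. 1428.571ms @ 11/3 + 519.481ms (4/3)
6. 1948.052ms @ 5 + 389.61ms (1)

note 6 onset = 5b = 1948.052ms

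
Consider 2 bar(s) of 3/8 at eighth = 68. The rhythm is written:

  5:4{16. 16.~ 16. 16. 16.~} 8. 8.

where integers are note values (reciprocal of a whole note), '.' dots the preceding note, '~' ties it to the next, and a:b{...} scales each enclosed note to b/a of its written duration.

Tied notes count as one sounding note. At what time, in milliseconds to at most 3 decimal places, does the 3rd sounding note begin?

1. 0.0ms @ 0 + 529.412ms (3/5)
2. 529.412ms @ 3/5 + 1058.824ms (6/5)
3. 1588.235ms @ 9/5 + 529.412ms (3/5)
4. 2117.647ms @ 12/5 + 1852.941ms (21/10)
5. 3970.588ms @ 9/2 + 1323.529ms (3/2)

note 3 onset = 9/5b = 1588.235ms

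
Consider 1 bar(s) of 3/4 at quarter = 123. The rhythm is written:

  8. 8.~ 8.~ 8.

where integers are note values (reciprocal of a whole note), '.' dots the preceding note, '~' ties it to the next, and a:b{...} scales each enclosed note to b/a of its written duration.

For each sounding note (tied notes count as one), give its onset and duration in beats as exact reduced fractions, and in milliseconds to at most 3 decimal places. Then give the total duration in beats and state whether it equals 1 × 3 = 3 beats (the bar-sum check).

1) 0.0ms=0b +365.854ms=3/4b
2) 365.854ms=3/4b +1097.561ms=9/4b
Σ=3b of 3 (123bpm 3/4) — PASS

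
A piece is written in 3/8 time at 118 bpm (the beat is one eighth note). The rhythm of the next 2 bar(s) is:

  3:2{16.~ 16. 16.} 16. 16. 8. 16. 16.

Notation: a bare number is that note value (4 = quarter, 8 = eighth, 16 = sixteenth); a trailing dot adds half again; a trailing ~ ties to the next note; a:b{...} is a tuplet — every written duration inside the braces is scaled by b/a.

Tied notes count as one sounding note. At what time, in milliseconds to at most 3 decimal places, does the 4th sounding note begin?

1. 0.0ms @ 0 + 508.475ms (1)
2. 508.475ms @ 1 + 254.237ms (1/2)
3. 762.712ms @ 3/2 + 381.356ms (3/4)
4. 1144.068ms @ 9/4 + 381.356ms (3/4)
5. 1525.424ms @ 3 + 762.712ms (3/2)
6. 2288.136ms @ 9/2 + 381.356ms (3/4)
7. 2669.492ms @ 21/4 + 381.356ms (3/4)

note 4 onset = 9/4b = 1144.068ms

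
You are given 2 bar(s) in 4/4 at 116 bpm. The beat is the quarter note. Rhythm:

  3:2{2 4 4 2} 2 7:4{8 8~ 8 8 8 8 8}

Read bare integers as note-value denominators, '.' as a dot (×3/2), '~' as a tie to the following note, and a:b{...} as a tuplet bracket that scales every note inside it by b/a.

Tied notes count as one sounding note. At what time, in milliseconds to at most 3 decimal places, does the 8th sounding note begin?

note 8 onset = 48/7b = 3546.798ms

1. 0.0ms @ 0 + 689.655ms (4/3)
2. 689.655ms @ 4/3 + 344.828ms (2/3)
3. 1034.483ms @ 2 + 344.828ms (2/3)
4. 1379.31ms @ 8/3 + 689.655ms (4/3)
5. 2068.966ms @ 4 + 1034.483ms (2)
6. 3103.448ms @ 6 + 147.783ms (2/7)
7. 3251.232ms @ 44/7 + 295.567ms (4/7)
8. 3546.798ms @ 48/7 + 147.783ms (2/7)
9. 3694.581ms @ 50/7 + 147.783ms (2/7)
10. 3842.365ms @ 52/7 + 147.783ms (2/7)
11. 3990.148ms @ 54/7 + 147.783ms (2/7)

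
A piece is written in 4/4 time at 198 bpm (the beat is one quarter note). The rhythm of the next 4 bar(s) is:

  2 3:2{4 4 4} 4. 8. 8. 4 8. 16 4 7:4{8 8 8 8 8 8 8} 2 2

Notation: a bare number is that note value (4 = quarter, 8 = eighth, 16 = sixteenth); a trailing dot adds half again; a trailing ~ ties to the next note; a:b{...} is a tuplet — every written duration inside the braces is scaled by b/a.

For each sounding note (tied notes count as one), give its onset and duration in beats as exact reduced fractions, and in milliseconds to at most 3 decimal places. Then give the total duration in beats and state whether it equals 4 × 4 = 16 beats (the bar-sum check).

1) 0.0ms=0b +606.061ms=2b
2) 606.061ms=2b +202.02ms=2/3b
3) 808.081ms=8/3b +202.02ms=2/3b
4) 1010.101ms=10/3b +202.02ms=2/3b
5) 1212.121ms=4b +454.545ms=3/2b
6) 1666.667ms=11/2b +227.273ms=3/4b
7) 1893.939ms=25/4b +227.273ms=3/4b
8) 2121.212ms=7b +303.03ms=1b
9) 2424.242ms=8b +227.273ms=3/4b
10) 2651.515ms=35/4b +75.758ms=1/4b
11) 2727.273ms=9b +303.03ms=1b
12) 3030.303ms=10b +86.58ms=2/7b
13) 3116.883ms=72/7b +86.58ms=2/7b
14) 3203.463ms=74/7b +86.58ms=2/7b
15) 3290.043ms=76/7b +86.58ms=2/7b
16) 3376.623ms=78/7b +86.58ms=2/7b
17) 3463.203ms=80/7b +86.58ms=2/7b
18) 3549.784ms=82/7b +86.58ms=2/7b
19) 3636.364ms=12b +606.061ms=2b
20) 4242.424ms=14b +606.061ms=2b
Σ=16b of 16 (198bpm 4/4) — PASS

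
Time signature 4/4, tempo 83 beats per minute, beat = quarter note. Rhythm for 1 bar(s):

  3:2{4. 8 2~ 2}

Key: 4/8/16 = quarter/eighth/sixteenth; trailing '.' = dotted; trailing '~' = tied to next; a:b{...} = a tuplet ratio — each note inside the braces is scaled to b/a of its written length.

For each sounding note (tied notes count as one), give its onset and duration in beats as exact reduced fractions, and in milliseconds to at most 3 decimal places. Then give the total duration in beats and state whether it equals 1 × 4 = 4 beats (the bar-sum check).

1) 0.0ms=0b +722.892ms=1b
2) 722.892ms=1b +240.964ms=1/3b
3) 963.855ms=4/3b +1927.711ms=8/3b
Σ=4b of 4 (83bpm 4/4) — PASS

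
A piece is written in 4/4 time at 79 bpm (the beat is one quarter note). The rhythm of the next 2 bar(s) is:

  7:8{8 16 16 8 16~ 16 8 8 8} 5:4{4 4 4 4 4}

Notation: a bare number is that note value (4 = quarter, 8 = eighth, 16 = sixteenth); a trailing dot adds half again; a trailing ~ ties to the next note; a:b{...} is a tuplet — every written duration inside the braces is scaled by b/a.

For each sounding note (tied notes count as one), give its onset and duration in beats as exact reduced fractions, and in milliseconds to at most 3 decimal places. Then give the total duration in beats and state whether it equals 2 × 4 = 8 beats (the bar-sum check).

1) 0.0ms=0b +433.996ms=4/7b
2) 433.996ms=4/7b +216.998ms=2/7b
3) 650.995ms=6/7b +216.998ms=2/7b
4) 867.993ms=8/7b +433.996ms=4/7b
5) 1301.989ms=12/7b +433.996ms=4/7b
6) 1735.986ms=16/7b +433.996ms=4/7b
7) 2169.982ms=20/7b +433.996ms=4/7b
8) 2603.978ms=24/7b +433.996ms=4/7b
9) 3037.975ms=4b +607.595ms=4/5b
10) 3645.57ms=24/5b +607.595ms=4/5b
11) 4253.165ms=28/5b +607.595ms=4/5b
12) 4860.759ms=32/5b +607.595ms=4/5b
13) 5468.354ms=36/5b +607.595ms=4/5b
Σ=8b of 8 (79bpm 4/4) — PASS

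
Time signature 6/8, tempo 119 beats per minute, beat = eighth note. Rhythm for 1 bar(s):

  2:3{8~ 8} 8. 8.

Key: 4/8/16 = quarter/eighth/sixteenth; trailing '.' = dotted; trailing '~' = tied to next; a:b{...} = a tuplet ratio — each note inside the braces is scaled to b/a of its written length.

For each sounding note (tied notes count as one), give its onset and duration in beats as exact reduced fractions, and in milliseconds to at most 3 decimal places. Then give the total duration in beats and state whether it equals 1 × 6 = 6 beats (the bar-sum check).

1) 0.0ms=0b +1512.605ms=3b
2) 1512.605ms=3b +756.303ms=3/2b
3) 2268.908ms=9/2b +756.303ms=3/2b
Σ=6b of 6 (119bpm 6/8) — PASS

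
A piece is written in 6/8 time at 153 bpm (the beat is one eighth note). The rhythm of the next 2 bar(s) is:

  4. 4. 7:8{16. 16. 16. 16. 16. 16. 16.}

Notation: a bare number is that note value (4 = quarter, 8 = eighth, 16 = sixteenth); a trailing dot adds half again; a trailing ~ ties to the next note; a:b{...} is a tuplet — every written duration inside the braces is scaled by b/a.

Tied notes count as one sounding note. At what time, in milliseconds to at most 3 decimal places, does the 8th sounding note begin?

1. 0.0ms @ 0 + 1176.471ms (3)
2. 1176.471ms @ 3 + 1176.471ms (3)
3. 2352.941ms @ 6 + 336.134ms (6/7)
4. 2689.076ms @ 48/7 + 336.134ms (6/7)
5. 3025.21ms @ 54/7 + 336.134ms (6/7)
6. 3361.345ms @ 60/7 + 336.134ms (6/7)
7. 3697.479ms @ 66/7 + 336.134ms (6/7)
8. 4033.613ms @ 72/7 + 336.134ms (6/7)
9. 4369.748ms @ 78/7 + 336.134ms (6/7)

note 8 onset = 72/7b = 4033.613ms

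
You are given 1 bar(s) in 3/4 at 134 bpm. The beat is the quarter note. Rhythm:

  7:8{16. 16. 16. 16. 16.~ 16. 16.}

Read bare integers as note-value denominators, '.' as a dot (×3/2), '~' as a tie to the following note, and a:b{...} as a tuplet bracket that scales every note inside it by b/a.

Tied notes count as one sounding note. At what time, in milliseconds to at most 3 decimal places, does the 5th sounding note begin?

note 5 onset = 12/7b = 767.591ms

1. 0.0ms @ 0 + 191.898ms (3/7)
2. 191.898ms @ 3/7 + 191.898ms (3/7)
3. 383.795ms @ 6/7 + 191.898ms (3/7)
4. 575.693ms @ 9/7 + 191.898ms (3/7)
5. 767.591ms @ 12/7 + 383.795ms (6/7)
6. 1151.386ms @ 18/7 + 191.898ms (3/7)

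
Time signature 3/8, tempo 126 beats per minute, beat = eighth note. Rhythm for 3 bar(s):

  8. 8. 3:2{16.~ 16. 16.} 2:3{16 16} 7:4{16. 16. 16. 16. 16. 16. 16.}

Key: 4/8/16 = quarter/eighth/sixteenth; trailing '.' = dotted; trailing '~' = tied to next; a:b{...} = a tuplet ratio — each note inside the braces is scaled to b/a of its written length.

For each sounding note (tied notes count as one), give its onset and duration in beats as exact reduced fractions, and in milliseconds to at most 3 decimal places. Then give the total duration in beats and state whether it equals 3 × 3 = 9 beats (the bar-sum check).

1) 0.0ms=0b +714.286ms=3/2b
2) 714.286ms=3/2b +714.286ms=3/2b
3) 1428.571ms=3b +476.19ms=1b
4) 1904.762ms=4b +238.095ms=1/2b
5) 2142.857ms=9/2b +357.143ms=3/4b
6) 2500.0ms=21/4b +357.143ms=3/4b
7) 2857.143ms=6b +204.082ms=3/7b
8) 3061.224ms=45/7b +204.082ms=3/7b
9) 3265.306ms=48/7b +204.082ms=3/7b
10) 3469.388ms=51/7b +204.082ms=3/7b
11) 3673.469ms=54/7b +204.082ms=3/7b
12) 3877.551ms=57/7b +204.082ms=3/7b
13) 4081.633ms=60/7b +204.082ms=3/7b
Σ=9b of 9 (126bpm 3/8) — PASS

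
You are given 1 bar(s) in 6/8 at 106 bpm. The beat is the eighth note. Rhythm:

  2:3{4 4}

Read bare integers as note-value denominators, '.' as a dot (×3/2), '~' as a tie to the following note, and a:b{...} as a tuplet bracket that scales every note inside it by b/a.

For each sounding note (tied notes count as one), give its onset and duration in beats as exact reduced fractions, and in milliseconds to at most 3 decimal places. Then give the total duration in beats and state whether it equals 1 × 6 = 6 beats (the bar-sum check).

1) 0.0ms=0b +1698.113ms=3b
2) 1698.113ms=3b +1698.113ms=3b
Σ=6b of 6 (106bpm 6/8) — PASS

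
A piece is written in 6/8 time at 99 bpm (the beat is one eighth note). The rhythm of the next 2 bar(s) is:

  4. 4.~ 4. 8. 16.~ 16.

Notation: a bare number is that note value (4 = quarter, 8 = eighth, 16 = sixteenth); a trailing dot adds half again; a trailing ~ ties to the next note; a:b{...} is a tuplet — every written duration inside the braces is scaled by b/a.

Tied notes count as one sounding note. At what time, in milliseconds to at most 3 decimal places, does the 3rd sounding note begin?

1. 0.0ms @ 0 + 1818.182ms (3)
2. 1818.182ms @ 3 + 3636.364ms (6)
3. 5454.545ms @ 9 + 909.091ms (3/2)
4. 6363.636ms @ 21/2 + 909.091ms (3/2)

note 3 onset = 9b = 5454.545ms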